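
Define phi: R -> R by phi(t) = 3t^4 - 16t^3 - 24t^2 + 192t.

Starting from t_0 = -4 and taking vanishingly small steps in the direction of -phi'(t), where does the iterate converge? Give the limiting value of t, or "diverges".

phi'(t) = 12(t - 4)(t - 2)(t + 2), so phi'(-4) = -1152.
Gradient descent moves in the -phi' direction, i.e. t is increasing.
The nearest critical point in that direction is t = -2, where phi'' = 288 > 0 (a local minimum). The iterate converges there.

-2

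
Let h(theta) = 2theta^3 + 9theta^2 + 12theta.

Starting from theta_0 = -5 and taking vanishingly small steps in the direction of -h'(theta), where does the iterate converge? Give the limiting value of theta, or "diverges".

diverges

h'(theta) = 6(theta + 1)(theta + 2), so h'(-5) = 72.
Gradient descent moves in the -h' direction, i.e. theta is decreasing.
There is no critical point below theta=-5, and h' keeps the same sign, so the iterate runs off to −∞.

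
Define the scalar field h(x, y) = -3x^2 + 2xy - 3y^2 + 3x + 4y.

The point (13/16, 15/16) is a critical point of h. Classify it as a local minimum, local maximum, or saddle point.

local maximum

The Hessian of h is constant: H = [[-6, 2], [2, -6]].
det(H) = (-6)·(-6) − 2² = 32.
det(H) > 0 and tr(H) = -12 < 0, so H is negative definite and the point is a local maximum.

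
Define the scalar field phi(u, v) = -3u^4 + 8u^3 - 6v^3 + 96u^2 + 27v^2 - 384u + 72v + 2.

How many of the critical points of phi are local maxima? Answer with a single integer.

2

phi separates as a function of u plus a function of v, so ∇phi=0 decouples.
∂phi/∂u = -12(u - 4)(u - 2)(u + 4) = 0 at u ∈ {-4, 2, 4}; ∂phi/∂v = -18(v - 4)(v + 1) = 0 at v ∈ {-1, 4}.
The Hessian is diagonal: diag(phi_uu, phi_vv). Second derivatives: phi_uu(-4)=-576, phi_uu(2)=144, phi_uu(4)=-192; phi_vv(-1)=90, phi_vv(4)=-90.
Local maxima occur where both diagonal entries negative: (-4, 4), (4, 4). Count: 2.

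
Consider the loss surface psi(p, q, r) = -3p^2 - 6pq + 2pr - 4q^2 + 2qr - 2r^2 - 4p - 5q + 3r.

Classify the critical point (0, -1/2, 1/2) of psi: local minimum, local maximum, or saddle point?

local maximum

The Hessian is constant: H = [[-6, -6, 2], [-6, -8, 2], [2, 2, -4]].
Leading principal minors: Δ₁ = -6, Δ₂ = 12, Δ₃ = -40.
The minors alternate sign starting negative (−, +, −), so H is negative definite: a local maximum.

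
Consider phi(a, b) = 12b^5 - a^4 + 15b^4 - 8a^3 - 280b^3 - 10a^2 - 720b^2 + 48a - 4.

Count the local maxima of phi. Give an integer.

4

phi separates as a function of a plus a function of b, so ∇phi=0 decouples.
∂phi/∂a = -4(a - 1)(a + 3)(a + 4) = 0 at a ∈ {-4, -3, 1}; ∂phi/∂b = 60b(b - 4)(b + 2)(b + 3) = 0 at b ∈ {-3, -2, 0, 4}.
The Hessian is diagonal: diag(phi_aa, phi_bb). Second derivatives: phi_aa(-4)=-20, phi_aa(-3)=16, phi_aa(1)=-80; phi_bb(-3)=-1260, phi_bb(-2)=720, phi_bb(0)=-1440, phi_bb(4)=10080.
Local maxima occur where both diagonal entries negative: (-4, -3), (-4, 0), (1, -3), (1, 0). Count: 4.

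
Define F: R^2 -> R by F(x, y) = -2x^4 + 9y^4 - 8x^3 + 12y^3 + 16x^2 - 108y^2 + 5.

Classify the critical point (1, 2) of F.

saddle point

The mixed partial ∂²F/∂x∂y is 0, so the Hessian at any point is diag(F_xx, F_yy) = diag(8(-3x^2 - 6x + 4), 36(3y^2 + 2y - 6)).
At (1, 2): H = diag(-40, 360).
The eigenvalues have opposite signs, so H is indefinite: a saddle point.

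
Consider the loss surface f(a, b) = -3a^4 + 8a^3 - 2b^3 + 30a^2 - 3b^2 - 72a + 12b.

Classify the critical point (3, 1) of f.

local maximum

The mixed partial ∂²f/∂a∂b is 0, so the Hessian at any point is diag(f_aa, f_bb) = diag(12(-3a^2 + 4a + 5), -6(2b + 1)).
At (3, 1): H = diag(-120, -18).
Both eigenvalues are negative, so H is negative definite: a local maximum.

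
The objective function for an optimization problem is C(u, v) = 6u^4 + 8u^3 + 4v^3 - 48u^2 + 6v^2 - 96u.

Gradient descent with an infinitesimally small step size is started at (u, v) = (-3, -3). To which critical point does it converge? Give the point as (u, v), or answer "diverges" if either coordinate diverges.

diverges

C is separable, so gradient descent decouples: u follows -∂C/∂u, v follows -∂C/∂v.
∂C/∂u = 24(u - 2)(u + 1)(u + 2); at u=-3 this is -240, so u increases.
∂C/∂v = 12v(v + 1); at v=-3 this is 72, so v decreases.
The v-coordinate has no critical point in that direction and runs off to infinity.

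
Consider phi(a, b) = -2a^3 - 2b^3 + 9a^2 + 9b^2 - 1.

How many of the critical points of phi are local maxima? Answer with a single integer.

1

phi separates as a function of a plus a function of b, so ∇phi=0 decouples.
∂phi/∂a = -6a(a - 3) = 0 at a ∈ {0, 3}; ∂phi/∂b = -6b(b - 3) = 0 at b ∈ {0, 3}.
The Hessian is diagonal: diag(phi_aa, phi_bb). Second derivatives: phi_aa(0)=18, phi_aa(3)=-18; phi_bb(0)=18, phi_bb(3)=-18.
Local maxima occur where both diagonal entries negative: (3, 3). Count: 1.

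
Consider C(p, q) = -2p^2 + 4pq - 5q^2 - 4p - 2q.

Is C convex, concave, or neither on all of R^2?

C is quadratic, so its Hessian is the constant matrix H = [[-4, 4], [4, -10]].
det(H) = 24, tr(H) = -14.
det(H) > 0 and tr(H) < 0, so H is negative definite everywhere: concave.

concave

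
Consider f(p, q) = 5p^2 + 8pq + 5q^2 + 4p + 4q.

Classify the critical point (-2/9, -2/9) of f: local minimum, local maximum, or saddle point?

local minimum

The Hessian of f is constant: H = [[10, 8], [8, 10]].
det(H) = 10·10 − 8² = 36.
det(H) > 0 and tr(H) = 20 > 0, so H is positive definite and the point is a local minimum.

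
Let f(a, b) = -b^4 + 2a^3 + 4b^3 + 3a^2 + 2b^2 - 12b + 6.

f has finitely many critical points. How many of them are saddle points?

3

f separates as a function of a plus a function of b, so ∇f=0 decouples.
∂f/∂a = 6a(a + 1) = 0 at a ∈ {-1, 0}; ∂f/∂b = -4(b - 3)(b - 1)(b + 1) = 0 at b ∈ {-1, 1, 3}.
The Hessian is diagonal: diag(f_aa, f_bb). Second derivatives: f_aa(-1)=-6, f_aa(0)=6; f_bb(-1)=-32, f_bb(1)=16, f_bb(3)=-32.
Saddle points occur where the two diagonal entries have opposite signs: (-1, 1), (0, -1), (0, 3). Count: 3.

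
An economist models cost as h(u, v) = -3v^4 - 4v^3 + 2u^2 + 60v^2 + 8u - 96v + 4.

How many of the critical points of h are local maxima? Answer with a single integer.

0

h separates as a function of u plus a function of v, so ∇h=0 decouples.
∂h/∂u = 4(u + 2) = 0 at u ∈ {-2}; ∂h/∂v = -12(v - 2)(v - 1)(v + 4) = 0 at v ∈ {-4, 1, 2}.
The Hessian is diagonal: diag(h_uu, h_vv). Second derivatives: h_uu(-2)=4; h_vv(-4)=-360, h_vv(1)=60, h_vv(2)=-72.
Local maxima occur where both diagonal entries negative: none. Count: 0.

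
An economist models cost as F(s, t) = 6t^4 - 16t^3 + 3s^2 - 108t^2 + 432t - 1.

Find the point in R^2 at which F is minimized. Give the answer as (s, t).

(0, -3)

F(s,t) separates as P(s) + Q(t) − 1, so its minimum is min P + min Q − 1.
P'(s) = 6s vanishes at s ∈ {0}; Q'(t) = 24(t - 3)(t - 2)(t + 3) vanishes at t ∈ {-3, 2, 3}.
Local minima of P (where P''>0): P(0)=0. Local minima of Q: Q(-3)=-1350, Q(3)=378.
So the global minimum of F is P(0) + Q(-3) − 1 = 0 − 1350 − 1 = -1351, attained at (0, -3).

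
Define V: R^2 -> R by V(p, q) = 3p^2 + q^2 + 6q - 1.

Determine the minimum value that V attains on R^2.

-10

V(p,q) separates as A(p) + B(q) − 1, so its minimum is min A + min B − 1.
A'(p) = 6p vanishes at p ∈ {0}; B'(q) = 2q + 6 vanishes at q ∈ {-3}.
Local minima of A (where A''>0): A(0)=0. Local minima of B: B(-3)=-9.
So the global minimum of V is A(0) + B(-3) − 1 = 0 − 9 − 1 = -10, attained at (0, -3).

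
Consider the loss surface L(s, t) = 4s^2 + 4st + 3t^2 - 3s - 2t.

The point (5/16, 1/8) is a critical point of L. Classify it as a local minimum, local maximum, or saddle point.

local minimum

The Hessian of L is constant: H = [[8, 4], [4, 6]].
det(H) = 8·6 − 4² = 32.
det(H) > 0 and tr(H) = 14 > 0, so H is positive definite and the point is a local minimum.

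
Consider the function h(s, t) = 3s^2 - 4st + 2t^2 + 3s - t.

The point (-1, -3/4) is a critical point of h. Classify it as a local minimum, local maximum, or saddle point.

The Hessian of h is constant: H = [[6, -4], [-4, 4]].
det(H) = 6·4 − (-4)² = 8.
det(H) > 0 and tr(H) = 10 > 0, so H is positive definite and the point is a local minimum.

local minimum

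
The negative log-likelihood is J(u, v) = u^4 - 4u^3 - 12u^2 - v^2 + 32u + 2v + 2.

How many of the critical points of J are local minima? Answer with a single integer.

J separates as a function of u plus a function of v, so ∇J=0 decouples.
∂J/∂u = 4(u - 4)(u - 1)(u + 2) = 0 at u ∈ {-2, 1, 4}; ∂J/∂v = -2(v - 1) = 0 at v ∈ {1}.
The Hessian is diagonal: diag(J_uu, J_vv). Second derivatives: J_uu(-2)=72, J_uu(1)=-36, J_uu(4)=72; J_vv(1)=-2.
Local minima occur where both diagonal entries positive: none. Count: 0.

0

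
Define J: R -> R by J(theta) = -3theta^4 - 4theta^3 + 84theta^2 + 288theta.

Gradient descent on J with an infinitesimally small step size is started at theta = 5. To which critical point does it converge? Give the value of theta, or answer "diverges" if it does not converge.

diverges

J'(theta) = -12(theta - 4)(theta + 2)(theta + 3), so J'(5) = -672.
Gradient descent moves in the -J' direction, i.e. theta is increasing.
There is no critical point above theta=5, and J' keeps the same sign, so the iterate runs off to +∞.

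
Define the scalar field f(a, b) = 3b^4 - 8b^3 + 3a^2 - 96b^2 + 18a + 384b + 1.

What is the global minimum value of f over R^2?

f(a,b) separates as P(a) + Q(b) + 1, so its minimum is min P + min Q + 1.
P'(a) = 6a + 18 vanishes at a ∈ {-3}; Q'(b) = 12(b - 4)(b - 2)(b + 4) vanishes at b ∈ {-4, 2, 4}.
Local minima of P (where P''>0): P(-3)=-27. Local minima of Q: Q(-4)=-1792, Q(4)=256.
So the global minimum of f is P(-3) + Q(-4) + 1 = -27 − 1792 + 1 = -1818, attained at (-3, -4).

-1818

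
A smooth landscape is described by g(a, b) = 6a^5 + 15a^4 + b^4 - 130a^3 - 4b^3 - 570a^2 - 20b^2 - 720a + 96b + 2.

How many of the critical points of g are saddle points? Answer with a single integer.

6

g separates as a function of a plus a function of b, so ∇g=0 decouples.
∂g/∂a = 30(a - 4)(a + 1)(a + 2)(a + 3) = 0 at a ∈ {-3, -2, -1, 4}; ∂g/∂b = 4(b - 4)(b - 2)(b + 3) = 0 at b ∈ {-3, 2, 4}.
The Hessian is diagonal: diag(g_aa, g_bb). Second derivatives: g_aa(-3)=-420, g_aa(-2)=180, g_aa(-1)=-300, g_aa(4)=6300; g_bb(-3)=140, g_bb(2)=-40, g_bb(4)=56.
Saddle points occur where the two diagonal entries have opposite signs: (-3, -3), (-3, 4), (-2, 2), (-1, -3), (-1, 4), (4, 2). Count: 6.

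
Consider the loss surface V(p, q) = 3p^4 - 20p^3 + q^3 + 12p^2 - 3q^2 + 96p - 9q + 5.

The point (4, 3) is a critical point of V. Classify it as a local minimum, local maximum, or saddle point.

local minimum

The mixed partial ∂²V/∂p∂q is 0, so the Hessian at any point is diag(V_pp, V_qq) = diag(12(3p^2 - 10p + 2), 6(q - 1)).
At (4, 3): H = diag(120, 12).
Both eigenvalues are positive, so H is positive definite: a local minimum.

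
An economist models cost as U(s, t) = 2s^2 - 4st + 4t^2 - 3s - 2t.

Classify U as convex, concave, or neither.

convex

U is quadratic, so its Hessian is the constant matrix H = [[4, -4], [-4, 8]].
det(H) = 16, tr(H) = 12.
det(H) > 0 and tr(H) > 0, so H is positive definite everywhere: convex.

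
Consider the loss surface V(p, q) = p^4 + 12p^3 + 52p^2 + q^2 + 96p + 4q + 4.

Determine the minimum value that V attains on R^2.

V(p,q) separates as A(p) + B(q) + 4, so its minimum is min A + min B + 4.
A'(p) = 4(p + 2)(p + 3)(p + 4) vanishes at p ∈ {-4, -3, -2}; B'(q) = 2q + 4 vanishes at q ∈ {-2}.
Local minima of A (where A''>0): A(-4)=-64, A(-2)=-64. Local minima of B: B(-2)=-4.
So the global minimum of V is A(-4) + B(-2) + 4 = -64 − 4 + 4 = -64, attained at (-4, -2).

-64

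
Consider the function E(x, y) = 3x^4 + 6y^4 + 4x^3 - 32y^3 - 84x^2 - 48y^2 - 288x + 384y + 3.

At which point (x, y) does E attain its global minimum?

E(x,y) separates as P(x) + Q(y) + 3, so its minimum is min P + min Q + 3.
P'(x) = 12(x - 4)(x + 2)(x + 3) vanishes at x ∈ {-3, -2, 4}; Q'(y) = 24(y - 4)(y - 2)(y + 2) vanishes at y ∈ {-2, 2, 4}.
Local minima of P (where P''>0): P(-3)=243, P(4)=-1472. Local minima of Q: Q(-2)=-608, Q(4)=256.
So the global minimum of E is P(4) + Q(-2) + 3 = -1472 − 608 + 3 = -2077, attained at (4, -2).

(4, -2)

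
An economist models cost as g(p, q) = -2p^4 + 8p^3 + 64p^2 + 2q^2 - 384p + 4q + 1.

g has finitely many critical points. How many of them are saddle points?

2

g separates as a function of p plus a function of q, so ∇g=0 decouples.
∂g/∂p = -8(p - 4)(p - 3)(p + 4) = 0 at p ∈ {-4, 3, 4}; ∂g/∂q = 4(q + 1) = 0 at q ∈ {-1}.
The Hessian is diagonal: diag(g_pp, g_qq). Second derivatives: g_pp(-4)=-448, g_pp(3)=56, g_pp(4)=-64; g_qq(-1)=4.
Saddle points occur where the two diagonal entries have opposite signs: (-4, -1), (4, -1). Count: 2.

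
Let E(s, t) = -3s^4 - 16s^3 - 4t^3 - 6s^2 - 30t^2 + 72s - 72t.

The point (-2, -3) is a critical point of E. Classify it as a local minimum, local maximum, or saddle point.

The mixed partial ∂²E/∂s∂t is 0, so the Hessian at any point is diag(E_ss, E_tt) = diag(-12(3s^2 + 8s + 1), -12(2t + 5)).
At (-2, -3): H = diag(36, 12).
Both eigenvalues are positive, so H is positive definite: a local minimum.

local minimum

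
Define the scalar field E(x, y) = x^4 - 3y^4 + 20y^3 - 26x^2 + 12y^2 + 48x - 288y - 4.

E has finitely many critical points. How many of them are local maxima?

E separates as a function of x plus a function of y, so ∇E=0 decouples.
∂E/∂x = 4(x - 3)(x - 1)(x + 4) = 0 at x ∈ {-4, 1, 3}; ∂E/∂y = -12(y - 4)(y - 3)(y + 2) = 0 at y ∈ {-2, 3, 4}.
The Hessian is diagonal: diag(E_xx, E_yy). Second derivatives: E_xx(-4)=140, E_xx(1)=-40, E_xx(3)=56; E_yy(-2)=-360, E_yy(3)=60, E_yy(4)=-72.
Local maxima occur where both diagonal entries negative: (1, -2), (1, 4). Count: 2.

2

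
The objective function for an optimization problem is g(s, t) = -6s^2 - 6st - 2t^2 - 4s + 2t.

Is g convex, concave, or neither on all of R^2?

g is quadratic, so its Hessian is the constant matrix H = [[-12, -6], [-6, -4]].
det(H) = 12, tr(H) = -16.
det(H) > 0 and tr(H) < 0, so H is negative definite everywhere: concave.

concave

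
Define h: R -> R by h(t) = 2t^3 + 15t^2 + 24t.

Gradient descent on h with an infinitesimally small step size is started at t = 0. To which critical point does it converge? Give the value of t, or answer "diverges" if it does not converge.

h'(t) = 6(t + 1)(t + 4), so h'(0) = 24.
Gradient descent moves in the -h' direction, i.e. t is decreasing.
The nearest critical point in that direction is t = -1, where h'' = 18 > 0 (a local minimum). The iterate converges there.

-1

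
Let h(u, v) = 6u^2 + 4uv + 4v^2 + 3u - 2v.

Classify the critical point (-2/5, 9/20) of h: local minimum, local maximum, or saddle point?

The Hessian of h is constant: H = [[12, 4], [4, 8]].
det(H) = 12·8 − 4² = 80.
det(H) > 0 and tr(H) = 20 > 0, so H is positive definite and the point is a local minimum.

local minimum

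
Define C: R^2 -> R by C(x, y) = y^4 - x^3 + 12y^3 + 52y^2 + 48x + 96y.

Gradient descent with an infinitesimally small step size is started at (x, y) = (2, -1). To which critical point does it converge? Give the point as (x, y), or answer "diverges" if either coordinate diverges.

C is separable, so gradient descent decouples: x follows -∂C/∂x, y follows -∂C/∂y.
∂C/∂x = -3(x - 4)(x + 4); at x=2 this is 36, so x decreases.
∂C/∂y = 4(y + 2)(y + 3)(y + 4); at y=-1 this is 24, so y decreases.
x converges to its nearest critical value -4 (a local min of the x-part); y converges to -2. The iterate converges to (-4, -2).

(-4, -2)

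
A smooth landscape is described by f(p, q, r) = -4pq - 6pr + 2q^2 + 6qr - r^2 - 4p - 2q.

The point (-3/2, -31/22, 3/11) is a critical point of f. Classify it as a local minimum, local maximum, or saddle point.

saddle point

The Hessian is constant: H = [[0, -4, -6], [-4, 4, 6], [-6, 6, -2]].
Leading principal minors: Δ₁ = 0, Δ₂ = -16, Δ₃ = 176.
The minors fit neither the all-positive nor the alternating-sign pattern, so H is indefinite: a saddle point.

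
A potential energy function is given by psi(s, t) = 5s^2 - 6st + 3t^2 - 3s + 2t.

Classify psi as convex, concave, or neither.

convex

psi is quadratic, so its Hessian is the constant matrix H = [[10, -6], [-6, 6]].
det(H) = 24, tr(H) = 16.
det(H) > 0 and tr(H) > 0, so H is positive definite everywhere: convex.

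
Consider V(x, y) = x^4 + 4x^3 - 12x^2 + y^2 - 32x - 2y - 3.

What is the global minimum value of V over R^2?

-68

V(x,y) separates as P(x) + Q(y) − 3, so its minimum is min P + min Q − 3.
P'(x) = 4(x - 2)(x + 1)(x + 4) vanishes at x ∈ {-4, -1, 2}; Q'(y) = 2y - 2 vanishes at y ∈ {1}.
Local minima of P (where P''>0): P(-4)=-64, P(2)=-64. Local minima of Q: Q(1)=-1.
So the global minimum of V is P(-4) + Q(1) − 3 = -64 − 1 − 3 = -68, attained at (-4, 1).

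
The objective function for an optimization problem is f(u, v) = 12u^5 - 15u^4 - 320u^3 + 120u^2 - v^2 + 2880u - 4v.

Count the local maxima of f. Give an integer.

f separates as a function of u plus a function of v, so ∇f=0 decouples.
∂f/∂u = 60(u - 4)(u - 2)(u + 2)(u + 3) = 0 at u ∈ {-3, -2, 2, 4}; ∂f/∂v = -2(v + 2) = 0 at v ∈ {-2}.
The Hessian is diagonal: diag(f_uu, f_vv). Second derivatives: f_uu(-3)=-2100, f_uu(-2)=1440, f_uu(2)=-2400, f_uu(4)=5040; f_vv(-2)=-2.
Local maxima occur where both diagonal entries negative: (-3, -2), (2, -2). Count: 2.

2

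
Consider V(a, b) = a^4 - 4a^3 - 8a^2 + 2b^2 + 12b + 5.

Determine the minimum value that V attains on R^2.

V(a,b) separates as P(a) + Q(b) + 5, so its minimum is min P + min Q + 5.
P'(a) = 4a(a - 4)(a + 1) vanishes at a ∈ {-1, 0, 4}; Q'(b) = 4b + 12 vanishes at b ∈ {-3}.
Local minima of P (where P''>0): P(-1)=-3, P(4)=-128. Local minima of Q: Q(-3)=-18.
So the global minimum of V is P(4) + Q(-3) + 5 = -128 − 18 + 5 = -141, attained at (4, -3).

-141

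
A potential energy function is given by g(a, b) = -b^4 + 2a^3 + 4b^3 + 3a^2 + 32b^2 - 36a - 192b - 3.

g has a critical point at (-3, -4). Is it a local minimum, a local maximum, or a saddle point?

The mixed partial ∂²g/∂a∂b is 0, so the Hessian at any point is diag(g_aa, g_bb) = diag(6(2a + 1), 4(-3b^2 + 6b + 16)).
At (-3, -4): H = diag(-30, -224).
Both eigenvalues are negative, so H is negative definite: a local maximum.

local maximum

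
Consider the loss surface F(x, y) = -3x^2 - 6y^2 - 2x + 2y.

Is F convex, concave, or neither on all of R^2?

concave

F is quadratic, so its Hessian is the constant matrix H = [[-6, 0], [0, -12]].
det(H) = 72, tr(H) = -18.
det(H) > 0 and tr(H) < 0, so H is negative definite everywhere: concave.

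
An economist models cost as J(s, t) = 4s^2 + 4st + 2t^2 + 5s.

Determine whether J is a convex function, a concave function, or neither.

convex

J is quadratic, so its Hessian is the constant matrix H = [[8, 4], [4, 4]].
det(H) = 16, tr(H) = 12.
det(H) > 0 and tr(H) > 0, so H is positive definite everywhere: convex.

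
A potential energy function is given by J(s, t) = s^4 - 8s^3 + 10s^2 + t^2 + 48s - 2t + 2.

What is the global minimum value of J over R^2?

J(s,t) separates as P(s) + Q(t) + 2, so its minimum is min P + min Q + 2.
P'(s) = 4(s - 4)(s - 3)(s + 1) vanishes at s ∈ {-1, 3, 4}; Q'(t) = 2(t - 1) vanishes at t ∈ {1}.
Local minima of P (where P''>0): P(-1)=-29, P(4)=96. Local minima of Q: Q(1)=-1.
So the global minimum of J is P(-1) + Q(1) + 2 = -29 − 1 + 2 = -28, attained at (-1, 1).

-28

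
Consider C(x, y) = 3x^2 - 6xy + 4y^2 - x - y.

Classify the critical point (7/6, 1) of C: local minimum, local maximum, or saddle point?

local minimum

The Hessian of C is constant: H = [[6, -6], [-6, 8]].
det(H) = 6·8 − (-6)² = 12.
det(H) > 0 and tr(H) = 14 > 0, so H is positive definite and the point is a local minimum.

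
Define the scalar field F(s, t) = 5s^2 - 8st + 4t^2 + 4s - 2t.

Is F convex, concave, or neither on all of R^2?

F is quadratic, so its Hessian is the constant matrix H = [[10, -8], [-8, 8]].
det(H) = 16, tr(H) = 18.
det(H) > 0 and tr(H) > 0, so H is positive definite everywhere: convex.

convex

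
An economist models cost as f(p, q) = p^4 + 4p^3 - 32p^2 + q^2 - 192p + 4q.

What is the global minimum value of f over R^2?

-772

f(p,q) separates as A(p) + B(q), so its minimum is min A + min B.
A'(p) = 4(p - 4)(p + 3)(p + 4) vanishes at p ∈ {-4, -3, 4}; B'(q) = 2q + 4 vanishes at q ∈ {-2}.
Local minima of A (where A''>0): A(-4)=256, A(4)=-768. Local minima of B: B(-2)=-4.
So the global minimum of f is A(4) + B(-2) = -768 − 4 = -772, attained at (4, -2).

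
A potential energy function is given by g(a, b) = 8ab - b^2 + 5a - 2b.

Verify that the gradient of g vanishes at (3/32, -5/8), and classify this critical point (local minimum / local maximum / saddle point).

∇g = (8b + 5, 8a - 2b - 2); substituting (3/32, -5/8) gives ∇g = (0, 0), so (3/32, -5/8) is indeed a critical point.
The Hessian of g is constant: H = [[0, 8], [8, -2]].
det(H) = 0·(-2) − 8² = -64.
Since det(H) < 0, H is indefinite and the critical point is a saddle point.

saddle point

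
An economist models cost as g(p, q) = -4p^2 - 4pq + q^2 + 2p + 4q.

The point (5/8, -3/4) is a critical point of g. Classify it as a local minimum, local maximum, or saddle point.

The Hessian of g is constant: H = [[-8, -4], [-4, 2]].
det(H) = (-8)·2 − (-4)² = -32.
Since det(H) < 0, H is indefinite and the critical point is a saddle point.

saddle point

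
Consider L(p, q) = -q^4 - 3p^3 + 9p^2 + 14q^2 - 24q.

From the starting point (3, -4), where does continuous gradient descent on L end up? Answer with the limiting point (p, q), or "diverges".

diverges

L is separable, so gradient descent decouples: p follows -∂L/∂p, q follows -∂L/∂q.
∂L/∂p = -9p(p - 2); at p=3 this is -27, so p increases.
∂L/∂q = -4(q - 2)(q - 1)(q + 3); at q=-4 this is 120, so q decreases.
The p-coordinate has no critical point in that direction and runs off to infinity.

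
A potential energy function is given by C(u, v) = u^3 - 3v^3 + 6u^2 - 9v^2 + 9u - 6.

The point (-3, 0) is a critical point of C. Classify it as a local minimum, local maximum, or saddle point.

local maximum

The mixed partial ∂²C/∂u∂v is 0, so the Hessian at any point is diag(C_uu, C_vv) = diag(6(u + 2), -18(v + 1)).
At (-3, 0): H = diag(-6, -18).
Both eigenvalues are negative, so H is negative definite: a local maximum.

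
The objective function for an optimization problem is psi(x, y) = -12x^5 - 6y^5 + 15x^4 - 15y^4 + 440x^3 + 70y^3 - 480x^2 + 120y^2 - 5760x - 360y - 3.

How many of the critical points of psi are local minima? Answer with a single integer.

psi separates as a function of x plus a function of y, so ∇psi=0 decouples.
∂psi/∂x = -60(x - 4)(x - 3)(x + 2)(x + 4) = 0 at x ∈ {-4, -2, 3, 4}; ∂psi/∂y = -30(y - 2)(y - 1)(y + 2)(y + 3) = 0 at y ∈ {-3, -2, 1, 2}.
The Hessian is diagonal: diag(psi_xx, psi_yy). Second derivatives: psi_xx(-4)=6720, psi_xx(-2)=-3600, psi_xx(3)=2100, psi_xx(4)=-2880; psi_yy(-3)=600, psi_yy(-2)=-360, psi_yy(1)=360, psi_yy(2)=-600.
Local minima occur where both diagonal entries positive: (-4, -3), (-4, 1), (3, -3), (3, 1). Count: 4.

4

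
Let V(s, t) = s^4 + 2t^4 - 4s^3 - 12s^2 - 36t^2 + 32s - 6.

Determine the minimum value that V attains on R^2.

-232

V(s,t) separates as P(s) + Q(t) − 6, so its minimum is min P + min Q − 6.
P'(s) = 4(s - 4)(s - 1)(s + 2) vanishes at s ∈ {-2, 1, 4}; Q'(t) = 8t(t - 3)(t + 3) vanishes at t ∈ {-3, 0, 3}.
Local minima of P (where P''>0): P(-2)=-64, P(4)=-64. Local minima of Q: Q(-3)=-162, Q(3)=-162.
So the global minimum of V is P(-2) + Q(-3) − 6 = -64 − 162 − 6 = -232, attained at (-2, -3).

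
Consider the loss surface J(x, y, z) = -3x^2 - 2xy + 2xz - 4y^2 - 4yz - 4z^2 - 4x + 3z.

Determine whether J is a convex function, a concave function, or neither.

J is quadratic, so its Hessian is the constant matrix H = [[-6, -2, 2], [-2, -8, -4], [2, -4, -8]].
Leading principal minors: -6, 44, -192.
Signs alternate −, +, − ⇒ H ≺ 0 ⇒ concave.

concave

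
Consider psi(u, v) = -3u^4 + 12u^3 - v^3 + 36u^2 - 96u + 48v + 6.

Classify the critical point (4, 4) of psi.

The mixed partial ∂²psi/∂u∂v is 0, so the Hessian at any point is diag(psi_uu, psi_vv) = diag(36(-u^2 + 2u + 2), -6v).
At (4, 4): H = diag(-216, -24).
Both eigenvalues are negative, so H is negative definite: a local maximum.

local maximum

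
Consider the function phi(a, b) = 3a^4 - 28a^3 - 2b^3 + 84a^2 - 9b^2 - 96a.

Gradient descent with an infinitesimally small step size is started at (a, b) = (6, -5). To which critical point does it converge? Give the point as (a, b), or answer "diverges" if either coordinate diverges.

phi is separable, so gradient descent decouples: a follows -∂phi/∂a, b follows -∂phi/∂b.
∂phi/∂a = 12(a - 4)(a - 2)(a - 1); at a=6 this is 480, so a decreases.
∂phi/∂b = -6b(b + 3); at b=-5 this is -60, so b increases.
a converges to its nearest critical value 4 (a local min of the a-part); b converges to -3. The iterate converges to (4, -3).

(4, -3)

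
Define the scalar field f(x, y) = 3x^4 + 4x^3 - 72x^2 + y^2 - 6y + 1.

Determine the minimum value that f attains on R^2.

f(x,y) separates as P(x) + Q(y) + 1, so its minimum is min P + min Q + 1.
P'(x) = 12x(x - 3)(x + 4) vanishes at x ∈ {-4, 0, 3}; Q'(y) = 2y - 6 vanishes at y ∈ {3}.
Local minima of P (where P''>0): P(-4)=-640, P(3)=-297. Local minima of Q: Q(3)=-9.
So the global minimum of f is P(-4) + Q(3) + 1 = -640 − 9 + 1 = -648, attained at (-4, 3).

-648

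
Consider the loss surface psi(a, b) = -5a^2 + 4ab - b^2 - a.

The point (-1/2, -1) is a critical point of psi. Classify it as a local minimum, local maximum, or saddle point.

local maximum

The Hessian of psi is constant: H = [[-10, 4], [4, -2]].
det(H) = (-10)·(-2) − 4² = 4.
det(H) > 0 and tr(H) = -12 < 0, so H is negative definite and the point is a local maximum.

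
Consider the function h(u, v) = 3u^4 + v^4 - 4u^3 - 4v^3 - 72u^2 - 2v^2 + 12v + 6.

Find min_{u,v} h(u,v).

-643

h(u,v) separates as P(u) + Q(v) + 6, so its minimum is min P + min Q + 6.
P'(u) = 12u(u - 4)(u + 3) vanishes at u ∈ {-3, 0, 4}; Q'(v) = 4(v - 3)(v - 1)(v + 1) vanishes at v ∈ {-1, 1, 3}.
Local minima of P (where P''>0): P(-3)=-297, P(4)=-640. Local minima of Q: Q(-1)=-9, Q(3)=-9.
So the global minimum of h is P(4) + Q(-1) + 6 = -640 − 9 + 6 = -643, attained at (4, -1).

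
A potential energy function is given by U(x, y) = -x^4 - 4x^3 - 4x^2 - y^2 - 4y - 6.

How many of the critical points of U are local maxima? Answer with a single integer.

2

U separates as a function of x plus a function of y, so ∇U=0 decouples.
∂U/∂x = -4x(x + 1)(x + 2) = 0 at x ∈ {-2, -1, 0}; ∂U/∂y = -2(y + 2) = 0 at y ∈ {-2}.
The Hessian is diagonal: diag(U_xx, U_yy). Second derivatives: U_xx(-2)=-8, U_xx(-1)=4, U_xx(0)=-8; U_yy(-2)=-2.
Local maxima occur where both diagonal entries negative: (-2, -2), (0, -2). Count: 2.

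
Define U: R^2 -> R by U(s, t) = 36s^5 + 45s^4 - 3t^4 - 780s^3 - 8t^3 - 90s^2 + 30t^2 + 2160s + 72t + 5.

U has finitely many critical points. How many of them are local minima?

2

U separates as a function of s plus a function of t, so ∇U=0 decouples.
∂U/∂s = 180(s - 3)(s - 1)(s + 1)(s + 4) = 0 at s ∈ {-4, -1, 1, 3}; ∂U/∂t = -12(t - 2)(t + 1)(t + 3) = 0 at t ∈ {-3, -1, 2}.
The Hessian is diagonal: diag(U_ss, U_tt). Second derivatives: U_ss(-4)=-18900, U_ss(-1)=4320, U_ss(1)=-3600, U_ss(3)=10080; U_tt(-3)=-120, U_tt(-1)=72, U_tt(2)=-180.
Local minima occur where both diagonal entries positive: (-1, -1), (3, -1). Count: 2.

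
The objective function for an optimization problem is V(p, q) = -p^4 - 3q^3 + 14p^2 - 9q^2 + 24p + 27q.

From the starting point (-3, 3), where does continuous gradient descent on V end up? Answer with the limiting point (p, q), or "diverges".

diverges

V is separable, so gradient descent decouples: p follows -∂V/∂p, q follows -∂V/∂q.
∂V/∂p = -4(p - 3)(p + 1)(p + 2); at p=-3 this is 48, so p decreases.
∂V/∂q = -9(q - 1)(q + 3); at q=3 this is -108, so q increases.
The p-coordinate has no critical point in that direction and runs off to infinity.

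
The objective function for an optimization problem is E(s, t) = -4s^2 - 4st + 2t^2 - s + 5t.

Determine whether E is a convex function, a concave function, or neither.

E is quadratic, so its Hessian is the constant matrix H = [[-8, -4], [-4, 4]].
det(H) = -48, tr(H) = -4.
det(H) < 0, so H is indefinite: neither convex nor concave.

neither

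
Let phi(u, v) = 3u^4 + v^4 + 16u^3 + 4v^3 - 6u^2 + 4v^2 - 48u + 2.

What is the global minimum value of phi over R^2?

-158

phi(u,v) separates as P(u) + Q(v) + 2, so its minimum is min P + min Q + 2.
P'(u) = 12(u - 1)(u + 1)(u + 4) vanishes at u ∈ {-4, -1, 1}; Q'(v) = 4v(v + 1)(v + 2) vanishes at v ∈ {-2, -1, 0}.
Local minima of P (where P''>0): P(-4)=-160, P(1)=-35. Local minima of Q: Q(-2)=0, Q(0)=0.
So the global minimum of phi is P(-4) + Q(-2) + 2 = -160 + 0 + 2 = -158, attained at (-4, -2).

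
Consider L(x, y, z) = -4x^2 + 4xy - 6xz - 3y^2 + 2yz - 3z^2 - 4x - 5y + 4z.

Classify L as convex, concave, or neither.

L is quadratic, so its Hessian is the constant matrix H = [[-8, 4, -6], [4, -6, 2], [-6, 2, -6]].
Leading principal minors: -8, 32, -40.
Signs alternate −, +, − ⇒ H ≺ 0 ⇒ concave.

concave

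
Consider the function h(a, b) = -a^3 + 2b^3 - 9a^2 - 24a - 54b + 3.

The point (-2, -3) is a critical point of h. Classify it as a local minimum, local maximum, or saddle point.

The mixed partial ∂²h/∂a∂b is 0, so the Hessian at any point is diag(h_aa, h_bb) = diag(-6(a + 3), 12b).
At (-2, -3): H = diag(-6, -36).
Both eigenvalues are negative, so H is negative definite: a local maximum.

local maximum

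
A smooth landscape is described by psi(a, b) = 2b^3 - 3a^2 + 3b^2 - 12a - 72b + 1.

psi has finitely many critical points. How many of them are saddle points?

psi separates as a function of a plus a function of b, so ∇psi=0 decouples.
∂psi/∂a = -6(a + 2) = 0 at a ∈ {-2}; ∂psi/∂b = 6(b - 3)(b + 4) = 0 at b ∈ {-4, 3}.
The Hessian is diagonal: diag(psi_aa, psi_bb). Second derivatives: psi_aa(-2)=-6; psi_bb(-4)=-42, psi_bb(3)=42.
Saddle points occur where the two diagonal entries have opposite signs: (-2, 3). Count: 1.

1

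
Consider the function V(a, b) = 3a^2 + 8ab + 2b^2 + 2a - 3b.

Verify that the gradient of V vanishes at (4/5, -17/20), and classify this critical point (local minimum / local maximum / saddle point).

∇V = (6a + 8b + 2, 8a + 4b - 3); substituting (4/5, -17/20) gives ∇V = (0, 0), so (4/5, -17/20) is indeed a critical point.
The Hessian of V is constant: H = [[6, 8], [8, 4]].
det(H) = 6·4 − 8² = -40.
Since det(H) < 0, H is indefinite and the critical point is a saddle point.

saddle point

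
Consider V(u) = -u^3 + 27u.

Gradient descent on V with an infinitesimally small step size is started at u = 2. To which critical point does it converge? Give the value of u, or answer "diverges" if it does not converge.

-3

V'(u) = -3(u - 3)(u + 3), so V'(2) = 15.
Gradient descent moves in the -V' direction, i.e. u is decreasing.
The nearest critical point in that direction is u = -3, where V'' = 18 > 0 (a local minimum). The iterate converges there.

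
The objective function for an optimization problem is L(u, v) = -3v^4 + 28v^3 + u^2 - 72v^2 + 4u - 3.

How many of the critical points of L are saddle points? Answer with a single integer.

L separates as a function of u plus a function of v, so ∇L=0 decouples.
∂L/∂u = 2(u + 2) = 0 at u ∈ {-2}; ∂L/∂v = -12v(v - 4)(v - 3) = 0 at v ∈ {0, 3, 4}.
The Hessian is diagonal: diag(L_uu, L_vv). Second derivatives: L_uu(-2)=2; L_vv(0)=-144, L_vv(3)=36, L_vv(4)=-48.
Saddle points occur where the two diagonal entries have opposite signs: (-2, 0), (-2, 4). Count: 2.

2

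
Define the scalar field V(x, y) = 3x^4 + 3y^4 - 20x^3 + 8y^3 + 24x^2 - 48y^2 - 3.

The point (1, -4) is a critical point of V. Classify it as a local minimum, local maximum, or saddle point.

The mixed partial ∂²V/∂x∂y is 0, so the Hessian at any point is diag(V_xx, V_yy) = diag(12(3x^2 - 10x + 4), 12(3y^2 + 4y - 8)).
At (1, -4): H = diag(-36, 288).
The eigenvalues have opposite signs, so H is indefinite: a saddle point.

saddle point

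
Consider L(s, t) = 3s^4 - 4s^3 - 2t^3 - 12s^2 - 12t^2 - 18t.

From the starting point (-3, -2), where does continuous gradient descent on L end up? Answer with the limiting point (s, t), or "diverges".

L is separable, so gradient descent decouples: s follows -∂L/∂s, t follows -∂L/∂t.
∂L/∂s = 12s(s - 2)(s + 1); at s=-3 this is -360, so s increases.
∂L/∂t = -6(t + 1)(t + 3); at t=-2 this is 6, so t decreases.
s converges to its nearest critical value -1 (a local min of the s-part); t converges to -3. The iterate converges to (-1, -3).

(-1, -3)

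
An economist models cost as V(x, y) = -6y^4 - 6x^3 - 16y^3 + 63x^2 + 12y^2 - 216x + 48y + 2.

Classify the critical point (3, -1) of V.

local minimum

The mixed partial ∂²V/∂x∂y is 0, so the Hessian at any point is diag(V_xx, V_yy) = diag(18(-2x + 7), 24(-3y^2 - 4y + 1)).
At (3, -1): H = diag(18, 48).
Both eigenvalues are positive, so H is positive definite: a local minimum.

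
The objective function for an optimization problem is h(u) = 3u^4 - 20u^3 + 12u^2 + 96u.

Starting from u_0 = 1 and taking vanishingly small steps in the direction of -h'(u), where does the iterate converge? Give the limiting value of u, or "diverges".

h'(u) = 12(u - 4)(u - 2)(u + 1), so h'(1) = 72.
Gradient descent moves in the -h' direction, i.e. u is decreasing.
The nearest critical point in that direction is u = -1, where h'' = 180 > 0 (a local minimum). The iterate converges there.

-1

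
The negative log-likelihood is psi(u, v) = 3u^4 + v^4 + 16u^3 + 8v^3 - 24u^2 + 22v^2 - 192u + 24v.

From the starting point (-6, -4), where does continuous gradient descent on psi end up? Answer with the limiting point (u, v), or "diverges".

psi is separable, so gradient descent decouples: u follows -∂psi/∂u, v follows -∂psi/∂v.
∂psi/∂u = 12(u - 2)(u + 2)(u + 4); at u=-6 this is -768, so u increases.
∂psi/∂v = 4(v + 1)(v + 2)(v + 3); at v=-4 this is -24, so v increases.
u converges to its nearest critical value -4 (a local min of the u-part); v converges to -3. The iterate converges to (-4, -3).

(-4, -3)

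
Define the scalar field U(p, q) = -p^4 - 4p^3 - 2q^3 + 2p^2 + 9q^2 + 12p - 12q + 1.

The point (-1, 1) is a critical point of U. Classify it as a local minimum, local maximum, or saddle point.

The mixed partial ∂²U/∂p∂q is 0, so the Hessian at any point is diag(U_pp, U_qq) = diag(4(-3p^2 - 6p + 1), 6(-2q + 3)).
At (-1, 1): H = diag(16, 6).
Both eigenvalues are positive, so H is positive definite: a local minimum.

local minimum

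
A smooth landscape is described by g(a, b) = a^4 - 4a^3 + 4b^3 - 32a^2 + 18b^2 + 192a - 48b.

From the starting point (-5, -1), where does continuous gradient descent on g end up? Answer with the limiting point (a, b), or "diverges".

g is separable, so gradient descent decouples: a follows -∂g/∂a, b follows -∂g/∂b.
∂g/∂a = 4(a - 4)(a - 3)(a + 4); at a=-5 this is -288, so a increases.
∂g/∂b = 12(b - 1)(b + 4); at b=-1 this is -72, so b increases.
a converges to its nearest critical value -4 (a local min of the a-part); b converges to 1. The iterate converges to (-4, 1).

(-4, 1)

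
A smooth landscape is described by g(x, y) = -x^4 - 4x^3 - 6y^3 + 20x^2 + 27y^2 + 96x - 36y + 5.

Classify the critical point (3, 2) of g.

local maximum

The mixed partial ∂²g/∂x∂y is 0, so the Hessian at any point is diag(g_xx, g_yy) = diag(4(-3x^2 - 6x + 10), 18(-2y + 3)).
At (3, 2): H = diag(-140, -18).
Both eigenvalues are negative, so H is negative definite: a local maximum.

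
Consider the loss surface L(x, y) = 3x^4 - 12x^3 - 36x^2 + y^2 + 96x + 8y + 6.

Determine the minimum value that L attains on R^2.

L(x,y) separates as P(x) + Q(y) + 6, so its minimum is min P + min Q + 6.
P'(x) = 12(x - 4)(x - 1)(x + 2) vanishes at x ∈ {-2, 1, 4}; Q'(y) = 2y + 8 vanishes at y ∈ {-4}.
Local minima of P (where P''>0): P(-2)=-192, P(4)=-192. Local minima of Q: Q(-4)=-16.
So the global minimum of L is P(-2) + Q(-4) + 6 = -192 − 16 + 6 = -202, attained at (-2, -4).

-202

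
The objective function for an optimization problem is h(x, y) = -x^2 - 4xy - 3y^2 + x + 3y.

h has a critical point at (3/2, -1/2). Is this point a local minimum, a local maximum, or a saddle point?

saddle point

The Hessian of h is constant: H = [[-2, -4], [-4, -6]].
det(H) = (-2)·(-6) − (-4)² = -4.
Since det(H) < 0, H is indefinite and the critical point is a saddle point.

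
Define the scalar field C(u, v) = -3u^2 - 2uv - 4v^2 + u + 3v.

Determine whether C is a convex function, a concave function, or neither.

C is quadratic, so its Hessian is the constant matrix H = [[-6, -2], [-2, -8]].
det(H) = 44, tr(H) = -14.
det(H) > 0 and tr(H) < 0, so H is negative definite everywhere: concave.

concave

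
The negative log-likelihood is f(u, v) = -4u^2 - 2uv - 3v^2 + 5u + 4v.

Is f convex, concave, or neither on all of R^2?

f is quadratic, so its Hessian is the constant matrix H = [[-8, -2], [-2, -6]].
det(H) = 44, tr(H) = -14.
det(H) > 0 and tr(H) < 0, so H is negative definite everywhere: concave.

concave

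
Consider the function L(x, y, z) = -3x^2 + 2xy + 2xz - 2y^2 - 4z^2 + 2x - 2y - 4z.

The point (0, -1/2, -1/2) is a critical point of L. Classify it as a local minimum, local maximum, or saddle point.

local maximum

The Hessian is constant: H = [[-6, 2, 2], [2, -4, 0], [2, 0, -8]].
Leading principal minors: Δ₁ = -6, Δ₂ = 20, Δ₃ = -144.
The minors alternate sign starting negative (−, +, −), so H is negative definite: a local maximum.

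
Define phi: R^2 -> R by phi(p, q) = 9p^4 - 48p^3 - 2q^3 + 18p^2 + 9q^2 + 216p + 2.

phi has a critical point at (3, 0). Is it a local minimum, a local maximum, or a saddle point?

The mixed partial ∂²phi/∂p∂q is 0, so the Hessian at any point is diag(phi_pp, phi_qq) = diag(36(3p^2 - 8p + 1), 6(-2q + 3)).
At (3, 0): H = diag(144, 18).
Both eigenvalues are positive, so H is positive definite: a local minimum.

local minimum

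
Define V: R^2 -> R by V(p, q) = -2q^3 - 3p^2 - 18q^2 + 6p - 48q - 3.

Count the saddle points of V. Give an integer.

V separates as a function of p plus a function of q, so ∇V=0 decouples.
∂V/∂p = -6(p - 1) = 0 at p ∈ {1}; ∂V/∂q = -6(q + 2)(q + 4) = 0 at q ∈ {-4, -2}.
The Hessian is diagonal: diag(V_pp, V_qq). Second derivatives: V_pp(1)=-6; V_qq(-4)=12, V_qq(-2)=-12.
Saddle points occur where the two diagonal entries have opposite signs: (1, -4). Count: 1.

1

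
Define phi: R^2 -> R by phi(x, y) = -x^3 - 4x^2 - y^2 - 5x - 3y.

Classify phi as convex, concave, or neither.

The term -x^3 is cubic, so the Hessian is not constant.
∂²phi/∂x² = -6x - 8, which takes both signs as x varies (negative for sufficiently large x). A diagonal entry of the Hessian changing sign means the Hessian is neither positive- nor negative-semidefinite on all of R^2.

neither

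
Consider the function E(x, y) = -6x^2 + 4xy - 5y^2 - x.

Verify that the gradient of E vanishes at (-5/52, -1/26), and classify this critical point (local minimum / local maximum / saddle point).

∇E = (-12x + 4y - 1, 4x - 10y); substituting (-5/52, -1/26) gives ∇E = (0, 0), so (-5/52, -1/26) is indeed a critical point.
The Hessian of E is constant: H = [[-12, 4], [4, -10]].
det(H) = (-12)·(-10) − 4² = 104.
det(H) > 0 and tr(H) = -22 < 0, so H is negative definite and the point is a local maximum.

local maximum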